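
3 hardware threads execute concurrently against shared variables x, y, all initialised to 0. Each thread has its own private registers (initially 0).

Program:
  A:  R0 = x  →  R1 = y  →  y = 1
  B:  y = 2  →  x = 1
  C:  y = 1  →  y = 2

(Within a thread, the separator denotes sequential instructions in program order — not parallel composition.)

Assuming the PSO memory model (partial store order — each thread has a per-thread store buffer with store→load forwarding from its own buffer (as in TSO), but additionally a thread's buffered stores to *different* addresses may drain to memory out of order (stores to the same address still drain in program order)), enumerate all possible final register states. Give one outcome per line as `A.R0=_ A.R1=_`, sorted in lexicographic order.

outcome vector order: (A.R0,A.R1)
|PSO outcomes| = 6

A.R0=0 A.R1=0
A.R0=0 A.R1=1
A.R0=0 A.R1=2
A.R0=1 A.R1=0
A.R0=1 A.R1=1
A.R0=1 A.R1=2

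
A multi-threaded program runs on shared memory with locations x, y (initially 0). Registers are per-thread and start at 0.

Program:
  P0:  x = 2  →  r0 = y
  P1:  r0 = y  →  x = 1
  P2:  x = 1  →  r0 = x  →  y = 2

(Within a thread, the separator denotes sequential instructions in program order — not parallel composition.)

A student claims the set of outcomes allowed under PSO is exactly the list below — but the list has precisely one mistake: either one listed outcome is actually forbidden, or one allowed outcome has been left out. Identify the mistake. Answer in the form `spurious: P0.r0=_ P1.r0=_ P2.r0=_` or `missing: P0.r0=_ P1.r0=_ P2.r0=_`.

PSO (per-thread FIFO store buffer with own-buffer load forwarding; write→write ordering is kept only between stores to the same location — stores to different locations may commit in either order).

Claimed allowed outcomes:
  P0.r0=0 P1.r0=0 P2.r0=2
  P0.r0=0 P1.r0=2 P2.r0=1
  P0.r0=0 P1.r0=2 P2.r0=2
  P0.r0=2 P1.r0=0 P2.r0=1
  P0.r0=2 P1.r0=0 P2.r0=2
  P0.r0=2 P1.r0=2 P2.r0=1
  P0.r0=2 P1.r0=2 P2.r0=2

missing: P0.r0=0 P1.r0=0 P2.r0=1

outcome vector order: (P0.r0,P1.r0,P2.r0)
PSO: 8 outcomes — {<0 0 1> <0 0 2> <0 2 1> <0 2 2> <2 0 1> <2 0 2> <2 2 1> <2 2 2>}
PSO∖claimed = {<0 0 1>}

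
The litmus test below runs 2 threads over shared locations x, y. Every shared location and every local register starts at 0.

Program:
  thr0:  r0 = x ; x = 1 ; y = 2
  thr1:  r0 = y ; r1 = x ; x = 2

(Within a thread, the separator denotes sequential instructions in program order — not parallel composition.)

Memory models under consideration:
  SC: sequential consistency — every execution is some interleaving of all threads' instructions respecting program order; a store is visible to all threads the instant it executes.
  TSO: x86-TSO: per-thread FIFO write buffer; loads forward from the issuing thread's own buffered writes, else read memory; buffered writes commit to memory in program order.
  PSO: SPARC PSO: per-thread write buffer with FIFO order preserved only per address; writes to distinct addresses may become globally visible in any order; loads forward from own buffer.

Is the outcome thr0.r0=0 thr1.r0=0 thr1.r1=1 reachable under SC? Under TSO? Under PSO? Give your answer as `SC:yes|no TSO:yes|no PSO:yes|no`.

outcome vector order: (thr0.r0,thr1.r0,thr1.r1)
[SC] allowed = {(0,0,0) (0,0,1) (0,2,1) (2,0,0)}
[TSO] allowed = {(0,0,0) (0,0,1) (0,2,1) (2,0,0)}
[PSO] allowed = {(0,0,0) (0,0,1) (0,2,0) (0,2,1) (2,0,0)}
target (0,0,1) ∈ {SC,TSO,PSO}

SC:yes TSO:yes PSO:yes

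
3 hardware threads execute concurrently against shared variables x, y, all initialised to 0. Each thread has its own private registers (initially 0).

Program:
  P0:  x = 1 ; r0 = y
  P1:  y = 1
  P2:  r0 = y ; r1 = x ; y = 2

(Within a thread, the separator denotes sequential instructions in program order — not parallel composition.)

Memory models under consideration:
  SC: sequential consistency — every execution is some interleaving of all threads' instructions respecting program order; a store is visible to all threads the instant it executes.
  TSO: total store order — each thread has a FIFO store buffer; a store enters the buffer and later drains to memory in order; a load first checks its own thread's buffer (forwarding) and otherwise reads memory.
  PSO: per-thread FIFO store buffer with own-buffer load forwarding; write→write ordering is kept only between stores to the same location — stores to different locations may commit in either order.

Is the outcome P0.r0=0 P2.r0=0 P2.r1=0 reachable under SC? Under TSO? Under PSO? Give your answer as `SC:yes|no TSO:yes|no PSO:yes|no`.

outcome vector order: (P0.r0,P2.r0,P2.r1)
SC (11): <0 0 0> <0 0 1> <0 1 1> <1 0 0> <1 0 1> <1 1 0> <1 1 1> <2 0 0> <2 0 1> <2 1 0> <2 1 1>
TSO (12): <0 0 0> <0 0 1> <0 1 0> <0 1 1> <1 0 0> <1 0 1> <1 1 0> <1 1 1> <2 0 0> <2 0 1> <2 1 0> <2 1 1>
PSO (12): <0 0 0> <0 0 1> <0 1 0> <0 1 1> <1 0 0> <1 0 1> <1 1 0> <1 1 1> <2 0 0> <2 0 1> <2 1 0> <2 1 1>
target <0 0 0> ∈ {SC,TSO,PSO}

SC:yes TSO:yes PSO:yes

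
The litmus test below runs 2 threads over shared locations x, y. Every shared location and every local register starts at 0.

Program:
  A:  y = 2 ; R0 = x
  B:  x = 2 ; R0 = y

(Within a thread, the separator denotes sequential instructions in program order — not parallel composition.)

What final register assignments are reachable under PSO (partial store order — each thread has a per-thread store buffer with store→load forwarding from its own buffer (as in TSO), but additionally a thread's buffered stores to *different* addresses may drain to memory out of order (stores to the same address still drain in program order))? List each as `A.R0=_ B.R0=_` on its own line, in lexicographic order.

outcome vector order: (A.R0,B.R0)
|PSO outcomes| = 4

A.R0=0 B.R0=0
A.R0=0 B.R0=2
A.R0=2 B.R0=0
A.R0=2 B.R0=2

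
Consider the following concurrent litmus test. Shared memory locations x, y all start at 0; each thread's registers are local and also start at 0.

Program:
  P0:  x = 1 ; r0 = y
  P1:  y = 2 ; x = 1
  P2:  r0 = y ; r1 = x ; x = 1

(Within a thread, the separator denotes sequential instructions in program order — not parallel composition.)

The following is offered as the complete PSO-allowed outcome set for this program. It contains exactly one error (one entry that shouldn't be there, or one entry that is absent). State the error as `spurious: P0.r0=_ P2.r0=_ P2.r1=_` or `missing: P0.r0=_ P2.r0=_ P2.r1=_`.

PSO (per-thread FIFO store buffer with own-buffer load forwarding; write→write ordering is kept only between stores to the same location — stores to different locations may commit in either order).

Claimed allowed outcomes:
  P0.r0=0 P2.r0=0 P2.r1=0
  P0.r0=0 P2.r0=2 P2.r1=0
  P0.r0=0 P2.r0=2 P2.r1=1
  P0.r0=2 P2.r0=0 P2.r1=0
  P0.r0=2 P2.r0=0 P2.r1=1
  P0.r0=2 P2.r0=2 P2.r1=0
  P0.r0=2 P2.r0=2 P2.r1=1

missing: P0.r0=0 P2.r0=0 P2.r1=1

outcome vector order: (P0.r0,P2.r0,P2.r1)
under PSO → 0/0/0, 0/0/1, 0/2/0, 0/2/1, 2/0/0, 2/0/1, 2/2/0, 2/2/1
PSO∖claimed = {0/0/1}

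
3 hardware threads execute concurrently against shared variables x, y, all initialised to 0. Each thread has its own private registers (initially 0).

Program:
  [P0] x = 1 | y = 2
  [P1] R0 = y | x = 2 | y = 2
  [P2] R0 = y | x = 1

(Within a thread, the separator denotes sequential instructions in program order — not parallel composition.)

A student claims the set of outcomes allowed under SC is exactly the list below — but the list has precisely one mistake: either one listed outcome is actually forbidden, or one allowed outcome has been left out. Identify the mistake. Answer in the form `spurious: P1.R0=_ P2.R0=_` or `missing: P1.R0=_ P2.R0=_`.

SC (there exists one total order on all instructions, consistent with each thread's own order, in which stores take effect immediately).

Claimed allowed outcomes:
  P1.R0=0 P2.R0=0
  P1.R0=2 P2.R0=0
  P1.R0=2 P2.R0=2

outcome vector order: (P1.R0,P2.R0)
[SC] allowed = {0/0 0/2 2/0 2/2}
SC∖claimed = {0/2}

missing: P1.R0=0 P2.R0=2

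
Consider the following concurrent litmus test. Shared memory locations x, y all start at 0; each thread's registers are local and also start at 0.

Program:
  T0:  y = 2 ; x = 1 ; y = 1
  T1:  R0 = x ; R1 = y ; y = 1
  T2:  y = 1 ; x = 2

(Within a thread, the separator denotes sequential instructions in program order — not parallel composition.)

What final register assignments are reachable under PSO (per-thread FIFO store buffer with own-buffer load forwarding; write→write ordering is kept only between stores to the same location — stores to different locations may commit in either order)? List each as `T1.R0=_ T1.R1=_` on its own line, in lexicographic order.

outcome vector order: (T1.R0,T1.R1)
|PSO outcomes| = 9

T1.R0=0 T1.R1=0
T1.R0=0 T1.R1=1
T1.R0=0 T1.R1=2
T1.R0=1 T1.R1=0
T1.R0=1 T1.R1=1
T1.R0=1 T1.R1=2
T1.R0=2 T1.R1=0
T1.R0=2 T1.R1=1
T1.R0=2 T1.R1=2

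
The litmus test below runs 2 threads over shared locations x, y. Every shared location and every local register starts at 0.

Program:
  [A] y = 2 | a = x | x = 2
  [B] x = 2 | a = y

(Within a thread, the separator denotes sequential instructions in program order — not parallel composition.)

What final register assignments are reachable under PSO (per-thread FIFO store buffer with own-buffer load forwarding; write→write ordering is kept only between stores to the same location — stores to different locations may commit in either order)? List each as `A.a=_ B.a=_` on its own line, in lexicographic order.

A.a=0 B.a=0
A.a=0 B.a=2
A.a=2 B.a=0
A.a=2 B.a=2

outcome vector order: (A.a,B.a)
|PSO outcomes| = 4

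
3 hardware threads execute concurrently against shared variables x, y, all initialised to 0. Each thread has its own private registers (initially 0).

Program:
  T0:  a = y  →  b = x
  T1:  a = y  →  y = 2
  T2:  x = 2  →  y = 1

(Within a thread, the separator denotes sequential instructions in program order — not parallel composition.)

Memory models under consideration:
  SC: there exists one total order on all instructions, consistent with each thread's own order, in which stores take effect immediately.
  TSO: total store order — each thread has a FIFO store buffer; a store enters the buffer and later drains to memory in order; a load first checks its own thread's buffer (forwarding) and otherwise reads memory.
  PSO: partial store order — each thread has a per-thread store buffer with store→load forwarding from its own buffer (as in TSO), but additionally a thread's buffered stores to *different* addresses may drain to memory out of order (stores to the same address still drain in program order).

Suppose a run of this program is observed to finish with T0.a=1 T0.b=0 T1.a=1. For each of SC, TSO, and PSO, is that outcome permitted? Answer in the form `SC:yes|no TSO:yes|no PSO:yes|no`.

SC:no TSO:no PSO:yes

outcome vector order: (T0.a,T0.b,T1.a)
under SC → <0 0 0>; <0 0 1>; <0 2 0>; <0 2 1>; <1 2 0>; <1 2 1>; <2 0 0>; <2 2 0>; <2 2 1>
under TSO → <0 0 0>; <0 0 1>; <0 2 0>; <0 2 1>; <1 2 0>; <1 2 1>; <2 0 0>; <2 2 0>; <2 2 1>
under PSO → <0 0 0>; <0 0 1>; <0 2 0>; <0 2 1>; <1 0 0>; <1 0 1>; <1 2 0>; <1 2 1>; <2 0 0>; <2 0 1>; <2 2 0>; <2 2 1>
target <1 0 1> ∈ {PSO}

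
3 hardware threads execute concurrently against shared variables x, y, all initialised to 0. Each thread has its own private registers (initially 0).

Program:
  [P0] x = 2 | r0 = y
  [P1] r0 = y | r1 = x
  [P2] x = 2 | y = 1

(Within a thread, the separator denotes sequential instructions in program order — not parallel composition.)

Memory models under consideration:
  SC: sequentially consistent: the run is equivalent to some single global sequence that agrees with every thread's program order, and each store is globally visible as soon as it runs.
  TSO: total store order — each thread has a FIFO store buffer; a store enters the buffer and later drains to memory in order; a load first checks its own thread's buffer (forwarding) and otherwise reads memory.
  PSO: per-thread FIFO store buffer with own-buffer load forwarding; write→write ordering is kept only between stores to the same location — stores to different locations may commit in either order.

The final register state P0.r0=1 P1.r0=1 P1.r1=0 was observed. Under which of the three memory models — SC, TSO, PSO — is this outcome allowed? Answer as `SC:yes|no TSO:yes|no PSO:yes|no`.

SC:no TSO:no PSO:yes

outcome vector order: (P0.r0,P1.r0,P1.r1)
under SC → 0/0/0; 0/0/2; 0/1/2; 1/0/0; 1/0/2; 1/1/2
under TSO → 0/0/0; 0/0/2; 0/1/2; 1/0/0; 1/0/2; 1/1/2
under PSO → 0/0/0; 0/0/2; 0/1/0; 0/1/2; 1/0/0; 1/0/2; 1/1/0; 1/1/2
target 1/1/0 ∈ {PSO}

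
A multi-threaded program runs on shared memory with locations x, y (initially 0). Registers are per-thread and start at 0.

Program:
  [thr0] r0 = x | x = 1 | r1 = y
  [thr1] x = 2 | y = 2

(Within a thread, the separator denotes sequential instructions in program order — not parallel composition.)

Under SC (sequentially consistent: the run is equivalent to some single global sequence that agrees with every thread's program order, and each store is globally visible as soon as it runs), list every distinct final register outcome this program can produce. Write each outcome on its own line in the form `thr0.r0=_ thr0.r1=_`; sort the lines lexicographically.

thr0.r0=0 thr0.r1=0
thr0.r0=0 thr0.r1=2
thr0.r0=2 thr0.r1=0
thr0.r0=2 thr0.r1=2

outcome vector order: (thr0.r0,thr0.r1)
|SC outcomes| = 4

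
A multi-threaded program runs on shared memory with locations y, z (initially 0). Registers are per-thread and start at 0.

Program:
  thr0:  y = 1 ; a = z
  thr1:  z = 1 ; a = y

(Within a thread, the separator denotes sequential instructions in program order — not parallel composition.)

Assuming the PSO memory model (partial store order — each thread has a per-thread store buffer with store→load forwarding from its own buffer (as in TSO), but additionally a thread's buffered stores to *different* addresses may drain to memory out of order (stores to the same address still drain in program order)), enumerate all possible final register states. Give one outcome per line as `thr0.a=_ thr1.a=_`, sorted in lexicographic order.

thr0.a=0 thr1.a=0
thr0.a=0 thr1.a=1
thr0.a=1 thr1.a=0
thr0.a=1 thr1.a=1

outcome vector order: (thr0.a,thr1.a)
|PSO outcomes| = 4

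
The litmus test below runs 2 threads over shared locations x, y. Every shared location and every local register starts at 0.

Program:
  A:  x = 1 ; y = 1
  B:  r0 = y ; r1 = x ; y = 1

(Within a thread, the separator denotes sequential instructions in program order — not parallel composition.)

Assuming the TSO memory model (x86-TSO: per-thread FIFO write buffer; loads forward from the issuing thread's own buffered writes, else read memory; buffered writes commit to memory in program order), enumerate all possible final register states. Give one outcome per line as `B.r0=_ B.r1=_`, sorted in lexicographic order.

B.r0=0 B.r1=0
B.r0=0 B.r1=1
B.r0=1 B.r1=1

outcome vector order: (B.r0,B.r1)
|TSO outcomes| = 3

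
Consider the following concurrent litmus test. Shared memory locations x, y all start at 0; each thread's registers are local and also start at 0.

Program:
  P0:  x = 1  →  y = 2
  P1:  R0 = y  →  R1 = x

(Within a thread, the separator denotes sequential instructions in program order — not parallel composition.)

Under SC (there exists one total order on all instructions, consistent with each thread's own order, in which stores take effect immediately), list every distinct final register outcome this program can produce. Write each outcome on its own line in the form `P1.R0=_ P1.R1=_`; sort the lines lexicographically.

P1.R0=0 P1.R1=0
P1.R0=0 P1.R1=1
P1.R0=2 P1.R1=1

outcome vector order: (P1.R0,P1.R1)
|SC outcomes| = 3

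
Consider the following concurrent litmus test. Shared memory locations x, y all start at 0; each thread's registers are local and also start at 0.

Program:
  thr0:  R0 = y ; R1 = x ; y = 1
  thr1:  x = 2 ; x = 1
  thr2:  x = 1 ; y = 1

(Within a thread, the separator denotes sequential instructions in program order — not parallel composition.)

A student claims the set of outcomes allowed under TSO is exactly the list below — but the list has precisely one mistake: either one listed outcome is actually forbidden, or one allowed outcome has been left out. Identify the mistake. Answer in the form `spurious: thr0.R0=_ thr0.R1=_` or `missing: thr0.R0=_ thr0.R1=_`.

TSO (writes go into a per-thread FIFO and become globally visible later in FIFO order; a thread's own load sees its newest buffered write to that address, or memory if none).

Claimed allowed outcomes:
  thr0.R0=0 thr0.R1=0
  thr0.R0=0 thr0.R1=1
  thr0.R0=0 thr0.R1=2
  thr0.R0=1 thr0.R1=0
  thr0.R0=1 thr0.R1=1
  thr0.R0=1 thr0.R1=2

spurious: thr0.R0=1 thr0.R1=0

outcome vector order: (thr0.R0,thr0.R1)
[TSO] allowed = {00, 01, 02, 11, 12}
claimed∖TSO = {10}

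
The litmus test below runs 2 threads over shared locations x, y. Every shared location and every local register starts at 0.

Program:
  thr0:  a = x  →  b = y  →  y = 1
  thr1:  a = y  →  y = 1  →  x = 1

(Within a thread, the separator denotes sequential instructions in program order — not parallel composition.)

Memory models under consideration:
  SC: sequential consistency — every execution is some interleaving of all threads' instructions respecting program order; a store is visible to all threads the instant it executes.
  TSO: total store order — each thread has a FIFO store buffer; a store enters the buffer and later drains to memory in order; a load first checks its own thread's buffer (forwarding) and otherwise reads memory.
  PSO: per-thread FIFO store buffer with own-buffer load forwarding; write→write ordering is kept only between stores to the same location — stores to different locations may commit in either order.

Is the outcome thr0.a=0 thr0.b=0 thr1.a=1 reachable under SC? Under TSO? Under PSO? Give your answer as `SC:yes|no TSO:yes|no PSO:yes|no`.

outcome vector order: (thr0.a,thr0.b,thr1.a)
[SC] allowed = {<0 0 0>, <0 0 1>, <0 1 0>, <1 1 0>}
[TSO] allowed = {<0 0 0>, <0 0 1>, <0 1 0>, <1 1 0>}
[PSO] allowed = {<0 0 0>, <0 0 1>, <0 1 0>, <1 0 0>, <1 1 0>}
target <0 0 1> ∈ {SC,TSO,PSO}

SC:yes TSO:yes PSO:yes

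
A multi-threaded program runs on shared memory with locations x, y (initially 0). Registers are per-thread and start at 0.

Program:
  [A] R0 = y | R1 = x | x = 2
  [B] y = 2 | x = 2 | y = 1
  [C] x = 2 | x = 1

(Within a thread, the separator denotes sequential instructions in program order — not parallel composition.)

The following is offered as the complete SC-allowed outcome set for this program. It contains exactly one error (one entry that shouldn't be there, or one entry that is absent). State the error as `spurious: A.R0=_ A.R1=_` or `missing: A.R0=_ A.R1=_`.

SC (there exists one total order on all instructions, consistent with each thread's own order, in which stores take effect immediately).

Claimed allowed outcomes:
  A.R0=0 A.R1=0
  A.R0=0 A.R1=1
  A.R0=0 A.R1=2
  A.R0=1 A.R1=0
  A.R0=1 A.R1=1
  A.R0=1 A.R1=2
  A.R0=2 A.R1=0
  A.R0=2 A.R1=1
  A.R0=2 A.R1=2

spurious: A.R0=1 A.R1=0

outcome vector order: (A.R0,A.R1)
[SC] allowed = {0/0 0/1 0/2 1/1 1/2 2/0 2/1 2/2}
claimed∖SC = {1/0}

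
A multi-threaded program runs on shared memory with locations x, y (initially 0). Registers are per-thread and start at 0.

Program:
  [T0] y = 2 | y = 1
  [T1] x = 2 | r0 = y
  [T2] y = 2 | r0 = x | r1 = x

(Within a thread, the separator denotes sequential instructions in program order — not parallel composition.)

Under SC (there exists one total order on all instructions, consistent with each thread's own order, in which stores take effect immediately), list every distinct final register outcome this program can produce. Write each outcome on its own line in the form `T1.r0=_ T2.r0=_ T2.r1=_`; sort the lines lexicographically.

T1.r0=0 T2.r0=2 T2.r1=2
T1.r0=1 T2.r0=0 T2.r1=0
T1.r0=1 T2.r0=0 T2.r1=2
T1.r0=1 T2.r0=2 T2.r1=2
T1.r0=2 T2.r0=0 T2.r1=0
T1.r0=2 T2.r0=0 T2.r1=2
T1.r0=2 T2.r0=2 T2.r1=2

outcome vector order: (T1.r0,T2.r0,T2.r1)
|SC outcomes| = 7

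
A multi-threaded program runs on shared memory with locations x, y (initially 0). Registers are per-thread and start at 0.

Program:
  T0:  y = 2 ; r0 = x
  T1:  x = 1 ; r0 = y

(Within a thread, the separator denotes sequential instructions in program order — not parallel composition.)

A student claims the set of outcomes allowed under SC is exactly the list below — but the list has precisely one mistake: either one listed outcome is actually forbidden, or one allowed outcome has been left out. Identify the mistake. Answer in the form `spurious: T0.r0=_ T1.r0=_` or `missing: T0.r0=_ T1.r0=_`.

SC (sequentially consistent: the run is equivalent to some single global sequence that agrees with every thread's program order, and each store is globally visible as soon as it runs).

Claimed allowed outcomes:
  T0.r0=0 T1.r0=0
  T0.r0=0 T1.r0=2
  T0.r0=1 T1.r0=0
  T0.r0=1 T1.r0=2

outcome vector order: (T0.r0,T1.r0)
under SC → <0 2>, <1 0>, <1 2>
claimed∖SC = {<0 0>}

spurious: T0.r0=0 T1.r0=0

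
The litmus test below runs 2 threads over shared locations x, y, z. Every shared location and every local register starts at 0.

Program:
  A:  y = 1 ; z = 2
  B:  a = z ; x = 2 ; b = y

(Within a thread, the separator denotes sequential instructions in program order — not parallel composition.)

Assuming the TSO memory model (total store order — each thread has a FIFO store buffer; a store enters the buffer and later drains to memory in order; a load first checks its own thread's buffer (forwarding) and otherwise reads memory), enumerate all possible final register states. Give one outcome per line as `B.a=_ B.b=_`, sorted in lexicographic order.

B.a=0 B.b=0
B.a=0 B.b=1
B.a=2 B.b=1

outcome vector order: (B.a,B.b)
|TSO outcomes| = 3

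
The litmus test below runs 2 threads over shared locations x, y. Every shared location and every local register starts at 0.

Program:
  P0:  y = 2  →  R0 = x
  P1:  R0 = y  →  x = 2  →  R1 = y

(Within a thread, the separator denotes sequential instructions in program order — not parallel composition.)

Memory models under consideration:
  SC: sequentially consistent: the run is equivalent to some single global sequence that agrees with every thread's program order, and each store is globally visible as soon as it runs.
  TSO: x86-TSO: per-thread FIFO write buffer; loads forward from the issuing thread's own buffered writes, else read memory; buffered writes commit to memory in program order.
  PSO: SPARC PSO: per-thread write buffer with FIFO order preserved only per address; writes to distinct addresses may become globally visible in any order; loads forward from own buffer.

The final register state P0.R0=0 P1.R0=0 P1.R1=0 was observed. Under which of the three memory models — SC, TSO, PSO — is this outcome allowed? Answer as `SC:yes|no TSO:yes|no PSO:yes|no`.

outcome vector order: (P0.R0,P1.R0,P1.R1)
SC: 5 outcomes — {(0,0,2); (0,2,2); (2,0,0); (2,0,2); (2,2,2)}
TSO: 6 outcomes — {(0,0,0); (0,0,2); (0,2,2); (2,0,0); (2,0,2); (2,2,2)}
PSO: 6 outcomes — {(0,0,0); (0,0,2); (0,2,2); (2,0,0); (2,0,2); (2,2,2)}
target (0,0,0) ∈ {TSO,PSO}

SC:no TSO:yes PSO:yes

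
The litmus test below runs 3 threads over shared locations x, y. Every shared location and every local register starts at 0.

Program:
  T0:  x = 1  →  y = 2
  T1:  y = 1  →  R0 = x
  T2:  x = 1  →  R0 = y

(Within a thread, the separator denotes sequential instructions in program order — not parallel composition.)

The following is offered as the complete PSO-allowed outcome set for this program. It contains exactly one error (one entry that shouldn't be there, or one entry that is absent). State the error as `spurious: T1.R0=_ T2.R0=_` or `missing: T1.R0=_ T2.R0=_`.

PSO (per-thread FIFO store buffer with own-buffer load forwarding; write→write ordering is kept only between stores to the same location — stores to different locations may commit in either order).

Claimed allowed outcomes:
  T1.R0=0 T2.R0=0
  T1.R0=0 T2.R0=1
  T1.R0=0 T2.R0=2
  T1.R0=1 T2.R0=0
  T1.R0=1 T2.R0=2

missing: T1.R0=1 T2.R0=1

outcome vector order: (T1.R0,T2.R0)
PSO: 6 outcomes — {(0,0) (0,1) (0,2) (1,0) (1,1) (1,2)}
PSO∖claimed = {(1,1)}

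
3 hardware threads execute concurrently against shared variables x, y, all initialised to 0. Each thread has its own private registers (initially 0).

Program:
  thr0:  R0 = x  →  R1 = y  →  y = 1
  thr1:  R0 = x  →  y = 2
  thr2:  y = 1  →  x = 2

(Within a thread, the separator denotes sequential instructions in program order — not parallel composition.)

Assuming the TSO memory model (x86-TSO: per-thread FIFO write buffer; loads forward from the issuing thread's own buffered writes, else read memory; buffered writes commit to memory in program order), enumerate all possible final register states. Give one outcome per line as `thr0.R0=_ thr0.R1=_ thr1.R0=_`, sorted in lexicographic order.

outcome vector order: (thr0.R0,thr0.R1,thr1.R0)
|TSO outcomes| = 10

thr0.R0=0 thr0.R1=0 thr1.R0=0
thr0.R0=0 thr0.R1=0 thr1.R0=2
thr0.R0=0 thr0.R1=1 thr1.R0=0
thr0.R0=0 thr0.R1=1 thr1.R0=2
thr0.R0=0 thr0.R1=2 thr1.R0=0
thr0.R0=0 thr0.R1=2 thr1.R0=2
thr0.R0=2 thr0.R1=1 thr1.R0=0
thr0.R0=2 thr0.R1=1 thr1.R0=2
thr0.R0=2 thr0.R1=2 thr1.R0=0
thr0.R0=2 thr0.R1=2 thr1.R0=2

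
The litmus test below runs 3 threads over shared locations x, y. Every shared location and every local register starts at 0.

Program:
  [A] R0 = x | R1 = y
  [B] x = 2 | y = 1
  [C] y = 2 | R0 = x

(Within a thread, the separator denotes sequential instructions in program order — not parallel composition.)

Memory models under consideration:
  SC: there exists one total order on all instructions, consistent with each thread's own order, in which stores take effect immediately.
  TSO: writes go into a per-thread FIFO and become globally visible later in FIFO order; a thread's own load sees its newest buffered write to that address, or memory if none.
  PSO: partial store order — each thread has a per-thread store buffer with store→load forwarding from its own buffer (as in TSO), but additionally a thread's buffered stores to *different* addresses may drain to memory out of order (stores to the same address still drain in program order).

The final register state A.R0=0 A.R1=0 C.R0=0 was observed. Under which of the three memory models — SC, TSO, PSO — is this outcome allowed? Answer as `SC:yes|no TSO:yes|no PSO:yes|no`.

SC:yes TSO:yes PSO:yes

outcome vector order: (A.R0,A.R1,C.R0)
SC: 11 outcomes — {000; 002; 010; 012; 020; 022; 202; 210; 212; 220; 222}
TSO: 12 outcomes — {000; 002; 010; 012; 020; 022; 200; 202; 210; 212; 220; 222}
PSO: 12 outcomes — {000; 002; 010; 012; 020; 022; 200; 202; 210; 212; 220; 222}
target 000 ∈ {SC,TSO,PSO}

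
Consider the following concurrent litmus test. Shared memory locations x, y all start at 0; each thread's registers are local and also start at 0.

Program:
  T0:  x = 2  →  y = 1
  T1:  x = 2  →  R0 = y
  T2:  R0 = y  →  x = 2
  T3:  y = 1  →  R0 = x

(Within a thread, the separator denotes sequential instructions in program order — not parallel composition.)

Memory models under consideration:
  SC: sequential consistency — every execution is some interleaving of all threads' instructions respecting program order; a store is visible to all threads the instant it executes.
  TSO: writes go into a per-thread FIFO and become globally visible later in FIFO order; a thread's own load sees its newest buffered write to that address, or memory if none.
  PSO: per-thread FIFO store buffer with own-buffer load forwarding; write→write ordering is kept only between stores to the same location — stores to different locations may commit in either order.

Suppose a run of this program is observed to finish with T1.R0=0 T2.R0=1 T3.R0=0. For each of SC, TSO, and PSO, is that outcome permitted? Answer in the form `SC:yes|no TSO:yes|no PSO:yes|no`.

outcome vector order: (T1.R0,T2.R0,T3.R0)
SC: 6 outcomes — {002, 012, 100, 102, 110, 112}
TSO: 8 outcomes — {000, 002, 010, 012, 100, 102, 110, 112}
PSO: 8 outcomes — {000, 002, 010, 012, 100, 102, 110, 112}
target 010 ∈ {TSO,PSO}

SC:no TSO:yes PSO:yes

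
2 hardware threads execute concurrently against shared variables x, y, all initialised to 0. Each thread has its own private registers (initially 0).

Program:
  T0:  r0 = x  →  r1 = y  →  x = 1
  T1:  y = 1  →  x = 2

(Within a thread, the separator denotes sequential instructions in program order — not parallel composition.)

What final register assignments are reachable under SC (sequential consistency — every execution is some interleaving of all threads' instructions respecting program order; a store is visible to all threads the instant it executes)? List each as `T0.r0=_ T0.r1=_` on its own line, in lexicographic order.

outcome vector order: (T0.r0,T0.r1)
|SC outcomes| = 3

T0.r0=0 T0.r1=0
T0.r0=0 T0.r1=1
T0.r0=2 T0.r1=1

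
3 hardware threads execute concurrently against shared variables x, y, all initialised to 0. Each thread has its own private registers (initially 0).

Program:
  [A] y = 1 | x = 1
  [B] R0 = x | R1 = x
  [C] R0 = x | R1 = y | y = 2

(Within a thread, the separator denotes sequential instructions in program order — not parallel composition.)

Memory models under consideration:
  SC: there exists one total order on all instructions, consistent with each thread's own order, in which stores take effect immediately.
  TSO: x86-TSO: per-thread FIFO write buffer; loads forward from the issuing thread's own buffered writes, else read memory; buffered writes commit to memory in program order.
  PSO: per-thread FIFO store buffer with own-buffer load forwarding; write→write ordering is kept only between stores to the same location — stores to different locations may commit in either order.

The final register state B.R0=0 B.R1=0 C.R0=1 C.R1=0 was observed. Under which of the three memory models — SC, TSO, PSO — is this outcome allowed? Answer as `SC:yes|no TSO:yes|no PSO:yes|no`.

SC:no TSO:no PSO:yes

outcome vector order: (B.R0,B.R1,C.R0,C.R1)
SC: 9 outcomes — {0/0/0/0, 0/0/0/1, 0/0/1/1, 0/1/0/0, 0/1/0/1, 0/1/1/1, 1/1/0/0, 1/1/0/1, 1/1/1/1}
TSO: 9 outcomes — {0/0/0/0, 0/0/0/1, 0/0/1/1, 0/1/0/0, 0/1/0/1, 0/1/1/1, 1/1/0/0, 1/1/0/1, 1/1/1/1}
PSO: 12 outcomes — {0/0/0/0, 0/0/0/1, 0/0/1/0, 0/0/1/1, 0/1/0/0, 0/1/0/1, 0/1/1/0, 0/1/1/1, 1/1/0/0, 1/1/0/1, 1/1/1/0, 1/1/1/1}
target 0/0/1/0 ∈ {PSO}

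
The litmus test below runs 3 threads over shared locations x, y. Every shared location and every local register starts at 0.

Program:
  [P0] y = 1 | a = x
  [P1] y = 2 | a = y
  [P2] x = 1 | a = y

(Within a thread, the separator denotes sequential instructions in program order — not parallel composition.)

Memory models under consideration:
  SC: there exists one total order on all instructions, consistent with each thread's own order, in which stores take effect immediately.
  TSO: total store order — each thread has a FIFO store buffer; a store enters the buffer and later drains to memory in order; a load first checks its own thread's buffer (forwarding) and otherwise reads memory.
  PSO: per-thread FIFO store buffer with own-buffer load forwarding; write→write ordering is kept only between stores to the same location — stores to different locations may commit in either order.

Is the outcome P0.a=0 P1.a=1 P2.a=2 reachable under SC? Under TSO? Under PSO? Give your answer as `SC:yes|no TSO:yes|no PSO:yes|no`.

outcome vector order: (P0.a,P1.a,P2.a)
[SC] allowed = {0/1/1, 0/2/1, 0/2/2, 1/1/0, 1/1/1, 1/1/2, 1/2/0, 1/2/1, 1/2/2}
[TSO] allowed = {0/1/0, 0/1/1, 0/1/2, 0/2/0, 0/2/1, 0/2/2, 1/1/0, 1/1/1, 1/1/2, 1/2/0, 1/2/1, 1/2/2}
[PSO] allowed = {0/1/0, 0/1/1, 0/1/2, 0/2/0, 0/2/1, 0/2/2, 1/1/0, 1/1/1, 1/1/2, 1/2/0, 1/2/1, 1/2/2}
target 0/1/2 ∈ {TSO,PSO}

SC:no TSO:yes PSO:yes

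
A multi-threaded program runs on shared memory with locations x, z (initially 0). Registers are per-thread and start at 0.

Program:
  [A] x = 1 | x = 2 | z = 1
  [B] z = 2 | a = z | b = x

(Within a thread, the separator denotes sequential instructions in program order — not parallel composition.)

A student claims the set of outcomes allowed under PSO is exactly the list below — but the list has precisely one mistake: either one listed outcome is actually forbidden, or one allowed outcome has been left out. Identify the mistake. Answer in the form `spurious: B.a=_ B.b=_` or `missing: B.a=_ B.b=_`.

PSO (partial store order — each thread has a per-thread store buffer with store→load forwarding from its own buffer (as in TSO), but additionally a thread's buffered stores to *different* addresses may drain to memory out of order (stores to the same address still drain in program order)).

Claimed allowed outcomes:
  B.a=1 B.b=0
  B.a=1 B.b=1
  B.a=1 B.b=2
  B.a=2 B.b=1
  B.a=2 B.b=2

outcome vector order: (B.a,B.b)
under PSO → <1 0> <1 1> <1 2> <2 0> <2 1> <2 2>
PSO∖claimed = {<2 0>}

missing: B.a=2 B.b=0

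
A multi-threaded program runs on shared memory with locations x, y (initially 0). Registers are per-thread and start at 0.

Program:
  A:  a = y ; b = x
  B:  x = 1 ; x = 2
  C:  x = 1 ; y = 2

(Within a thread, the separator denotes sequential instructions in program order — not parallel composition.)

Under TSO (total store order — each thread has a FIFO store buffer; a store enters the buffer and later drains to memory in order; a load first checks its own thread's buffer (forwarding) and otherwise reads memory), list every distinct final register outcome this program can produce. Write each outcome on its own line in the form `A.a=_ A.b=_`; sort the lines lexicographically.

outcome vector order: (A.a,A.b)
|TSO outcomes| = 5

A.a=0 A.b=0
A.a=0 A.b=1
A.a=0 A.b=2
A.a=2 A.b=1
A.a=2 A.b=2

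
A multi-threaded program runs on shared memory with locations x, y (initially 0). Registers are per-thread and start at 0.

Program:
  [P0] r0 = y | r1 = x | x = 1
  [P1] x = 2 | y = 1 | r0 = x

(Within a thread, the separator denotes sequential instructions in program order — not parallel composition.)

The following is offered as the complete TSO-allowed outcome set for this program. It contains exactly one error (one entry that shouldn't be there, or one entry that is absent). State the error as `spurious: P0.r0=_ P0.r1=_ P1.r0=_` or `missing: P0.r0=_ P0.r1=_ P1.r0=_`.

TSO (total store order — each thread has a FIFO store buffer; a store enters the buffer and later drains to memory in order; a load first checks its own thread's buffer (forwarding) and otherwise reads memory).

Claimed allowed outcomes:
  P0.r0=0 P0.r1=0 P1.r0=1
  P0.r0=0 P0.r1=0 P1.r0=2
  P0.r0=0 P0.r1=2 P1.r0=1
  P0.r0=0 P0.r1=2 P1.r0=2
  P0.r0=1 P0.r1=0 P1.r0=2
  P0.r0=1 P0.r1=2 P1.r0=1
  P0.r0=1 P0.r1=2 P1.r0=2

spurious: P0.r0=1 P0.r1=0 P1.r0=2

outcome vector order: (P0.r0,P0.r1,P1.r0)
TSO: 6 outcomes — {0/0/1; 0/0/2; 0/2/1; 0/2/2; 1/2/1; 1/2/2}
claimed∖TSO = {1/0/2}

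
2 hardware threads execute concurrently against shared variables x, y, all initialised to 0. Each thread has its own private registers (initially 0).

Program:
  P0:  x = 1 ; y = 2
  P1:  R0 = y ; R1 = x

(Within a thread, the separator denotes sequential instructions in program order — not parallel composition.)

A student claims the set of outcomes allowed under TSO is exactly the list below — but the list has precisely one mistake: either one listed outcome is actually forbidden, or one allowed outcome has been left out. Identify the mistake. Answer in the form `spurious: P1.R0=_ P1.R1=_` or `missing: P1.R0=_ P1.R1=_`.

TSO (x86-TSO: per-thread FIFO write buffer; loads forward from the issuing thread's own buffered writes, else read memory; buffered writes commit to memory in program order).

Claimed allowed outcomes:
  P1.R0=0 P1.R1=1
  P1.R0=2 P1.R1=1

missing: P1.R0=0 P1.R1=0

outcome vector order: (P1.R0,P1.R1)
TSO (3): 00 01 21
TSO∖claimed = {00}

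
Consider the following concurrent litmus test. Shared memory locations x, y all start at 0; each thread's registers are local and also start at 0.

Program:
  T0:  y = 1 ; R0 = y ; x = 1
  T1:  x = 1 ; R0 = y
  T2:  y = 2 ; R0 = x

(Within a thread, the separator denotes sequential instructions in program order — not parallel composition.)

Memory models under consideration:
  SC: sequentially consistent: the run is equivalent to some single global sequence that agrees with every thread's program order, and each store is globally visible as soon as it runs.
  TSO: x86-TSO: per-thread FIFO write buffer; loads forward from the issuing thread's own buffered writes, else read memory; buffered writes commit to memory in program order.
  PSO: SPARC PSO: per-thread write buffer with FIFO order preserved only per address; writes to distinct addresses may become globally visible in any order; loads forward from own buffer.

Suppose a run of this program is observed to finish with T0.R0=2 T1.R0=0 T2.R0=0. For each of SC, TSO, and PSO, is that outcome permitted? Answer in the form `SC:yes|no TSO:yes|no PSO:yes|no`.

SC:no TSO:yes PSO:yes

outcome vector order: (T0.R0,T1.R0,T2.R0)
SC: 9 outcomes — {<1 0 1>; <1 1 0>; <1 1 1>; <1 2 0>; <1 2 1>; <2 0 1>; <2 1 1>; <2 2 0>; <2 2 1>}
TSO: 12 outcomes — {<1 0 0>; <1 0 1>; <1 1 0>; <1 1 1>; <1 2 0>; <1 2 1>; <2 0 0>; <2 0 1>; <2 1 0>; <2 1 1>; <2 2 0>; <2 2 1>}
PSO: 12 outcomes — {<1 0 0>; <1 0 1>; <1 1 0>; <1 1 1>; <1 2 0>; <1 2 1>; <2 0 0>; <2 0 1>; <2 1 0>; <2 1 1>; <2 2 0>; <2 2 1>}
target <2 0 0> ∈ {TSO,PSO}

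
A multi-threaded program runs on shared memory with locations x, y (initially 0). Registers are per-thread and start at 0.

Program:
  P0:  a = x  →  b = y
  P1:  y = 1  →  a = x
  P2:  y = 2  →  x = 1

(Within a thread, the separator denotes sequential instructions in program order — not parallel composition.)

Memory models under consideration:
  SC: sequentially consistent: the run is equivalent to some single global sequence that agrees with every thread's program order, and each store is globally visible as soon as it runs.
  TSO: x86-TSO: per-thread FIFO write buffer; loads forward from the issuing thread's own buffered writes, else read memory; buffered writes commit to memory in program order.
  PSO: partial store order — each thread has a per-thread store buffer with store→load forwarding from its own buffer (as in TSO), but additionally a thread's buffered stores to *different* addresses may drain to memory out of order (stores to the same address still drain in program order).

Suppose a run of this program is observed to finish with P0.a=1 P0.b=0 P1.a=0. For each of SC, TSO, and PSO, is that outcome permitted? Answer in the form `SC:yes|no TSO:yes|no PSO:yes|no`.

SC:no TSO:no PSO:yes

outcome vector order: (P0.a,P0.b,P1.a)
[SC] allowed = {000 001 010 011 020 021 110 111 120 121}
[TSO] allowed = {000 001 010 011 020 021 110 111 120 121}
[PSO] allowed = {000 001 010 011 020 021 100 101 110 111 120 121}
target 100 ∈ {PSO}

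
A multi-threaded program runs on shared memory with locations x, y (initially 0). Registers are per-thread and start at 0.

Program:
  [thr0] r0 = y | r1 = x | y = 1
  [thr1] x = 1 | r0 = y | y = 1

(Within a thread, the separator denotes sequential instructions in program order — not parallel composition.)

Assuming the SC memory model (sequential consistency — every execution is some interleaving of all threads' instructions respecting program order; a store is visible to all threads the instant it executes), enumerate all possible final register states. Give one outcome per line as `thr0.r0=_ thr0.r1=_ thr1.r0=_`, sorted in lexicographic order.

thr0.r0=0 thr0.r1=0 thr1.r0=0
thr0.r0=0 thr0.r1=0 thr1.r0=1
thr0.r0=0 thr0.r1=1 thr1.r0=0
thr0.r0=0 thr0.r1=1 thr1.r0=1
thr0.r0=1 thr0.r1=1 thr1.r0=0

outcome vector order: (thr0.r0,thr0.r1,thr1.r0)
|SC outcomes| = 5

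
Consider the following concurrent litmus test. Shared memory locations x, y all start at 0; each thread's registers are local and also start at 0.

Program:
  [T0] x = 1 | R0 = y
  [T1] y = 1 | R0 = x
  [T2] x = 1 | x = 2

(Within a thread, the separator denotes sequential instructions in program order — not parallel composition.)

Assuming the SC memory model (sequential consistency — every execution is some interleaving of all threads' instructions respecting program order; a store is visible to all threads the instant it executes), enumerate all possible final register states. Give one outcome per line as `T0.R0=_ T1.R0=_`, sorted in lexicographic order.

T0.R0=0 T1.R0=1
T0.R0=0 T1.R0=2
T0.R0=1 T1.R0=0
T0.R0=1 T1.R0=1
T0.R0=1 T1.R0=2

outcome vector order: (T0.R0,T1.R0)
|SC outcomes| = 5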